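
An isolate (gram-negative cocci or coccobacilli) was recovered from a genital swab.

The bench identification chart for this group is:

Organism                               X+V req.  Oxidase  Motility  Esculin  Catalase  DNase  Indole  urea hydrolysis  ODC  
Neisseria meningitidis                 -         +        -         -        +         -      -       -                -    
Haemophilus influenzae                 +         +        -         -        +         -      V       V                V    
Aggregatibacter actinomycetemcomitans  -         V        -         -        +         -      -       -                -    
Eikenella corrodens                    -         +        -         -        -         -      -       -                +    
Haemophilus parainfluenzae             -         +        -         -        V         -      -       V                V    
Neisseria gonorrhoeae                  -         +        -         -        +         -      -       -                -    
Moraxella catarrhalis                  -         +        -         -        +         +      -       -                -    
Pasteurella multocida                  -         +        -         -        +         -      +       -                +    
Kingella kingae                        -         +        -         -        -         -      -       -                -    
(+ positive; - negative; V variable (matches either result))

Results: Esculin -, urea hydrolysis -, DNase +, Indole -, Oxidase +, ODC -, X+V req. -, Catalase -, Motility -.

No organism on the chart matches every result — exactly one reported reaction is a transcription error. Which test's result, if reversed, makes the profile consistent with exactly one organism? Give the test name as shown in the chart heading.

As reported, no row in the chart matches all 9 reactions.
Reversing Motility → still no organism matches.
Reversing ODC → still no organism matches.
Reversing X+V req. → still no organism matches.
Reversing Oxidase → still no organism matches.
Reversing Esculin → still no organism matches.
Reversing DNase → 2 organisms match (not unique).
Reversing urea hydrolysis → still no organism matches.
Reversing Catalase (to +) → unique match: Moraxella catarrhalis.
Reversing Indole → still no organism matches.

Catalase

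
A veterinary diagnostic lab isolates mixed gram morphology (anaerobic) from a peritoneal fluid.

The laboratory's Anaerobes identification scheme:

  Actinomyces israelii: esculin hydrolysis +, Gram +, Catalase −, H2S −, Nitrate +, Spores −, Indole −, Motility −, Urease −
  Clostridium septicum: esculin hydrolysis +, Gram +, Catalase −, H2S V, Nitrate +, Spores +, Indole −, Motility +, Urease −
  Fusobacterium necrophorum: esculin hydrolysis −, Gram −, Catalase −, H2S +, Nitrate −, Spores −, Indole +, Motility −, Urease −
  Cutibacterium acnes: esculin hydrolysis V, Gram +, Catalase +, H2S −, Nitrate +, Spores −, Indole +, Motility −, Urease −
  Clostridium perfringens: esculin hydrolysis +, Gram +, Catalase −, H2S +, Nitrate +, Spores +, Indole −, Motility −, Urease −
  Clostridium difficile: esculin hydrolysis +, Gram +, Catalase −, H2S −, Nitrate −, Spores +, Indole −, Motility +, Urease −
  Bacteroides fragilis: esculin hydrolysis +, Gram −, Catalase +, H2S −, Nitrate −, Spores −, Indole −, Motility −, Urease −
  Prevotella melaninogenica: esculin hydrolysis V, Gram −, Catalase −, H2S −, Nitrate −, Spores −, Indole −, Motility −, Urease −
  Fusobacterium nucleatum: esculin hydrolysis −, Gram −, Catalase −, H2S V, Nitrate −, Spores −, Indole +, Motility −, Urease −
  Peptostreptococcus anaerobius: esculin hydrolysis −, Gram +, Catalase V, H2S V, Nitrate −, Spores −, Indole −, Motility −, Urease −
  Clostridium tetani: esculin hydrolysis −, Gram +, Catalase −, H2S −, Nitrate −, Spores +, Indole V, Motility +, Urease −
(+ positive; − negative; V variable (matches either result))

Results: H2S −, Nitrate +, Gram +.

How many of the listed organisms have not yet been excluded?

3

Nitrate +: excludes 7 organisms — 4 left.
Gram +: all 4 remaining candidates are consistent.
H2S −: excludes Clostridium perfringens — 3 left.
Still consistent: Actinomyces israelii, Clostridium septicum, Cutibacterium acnes.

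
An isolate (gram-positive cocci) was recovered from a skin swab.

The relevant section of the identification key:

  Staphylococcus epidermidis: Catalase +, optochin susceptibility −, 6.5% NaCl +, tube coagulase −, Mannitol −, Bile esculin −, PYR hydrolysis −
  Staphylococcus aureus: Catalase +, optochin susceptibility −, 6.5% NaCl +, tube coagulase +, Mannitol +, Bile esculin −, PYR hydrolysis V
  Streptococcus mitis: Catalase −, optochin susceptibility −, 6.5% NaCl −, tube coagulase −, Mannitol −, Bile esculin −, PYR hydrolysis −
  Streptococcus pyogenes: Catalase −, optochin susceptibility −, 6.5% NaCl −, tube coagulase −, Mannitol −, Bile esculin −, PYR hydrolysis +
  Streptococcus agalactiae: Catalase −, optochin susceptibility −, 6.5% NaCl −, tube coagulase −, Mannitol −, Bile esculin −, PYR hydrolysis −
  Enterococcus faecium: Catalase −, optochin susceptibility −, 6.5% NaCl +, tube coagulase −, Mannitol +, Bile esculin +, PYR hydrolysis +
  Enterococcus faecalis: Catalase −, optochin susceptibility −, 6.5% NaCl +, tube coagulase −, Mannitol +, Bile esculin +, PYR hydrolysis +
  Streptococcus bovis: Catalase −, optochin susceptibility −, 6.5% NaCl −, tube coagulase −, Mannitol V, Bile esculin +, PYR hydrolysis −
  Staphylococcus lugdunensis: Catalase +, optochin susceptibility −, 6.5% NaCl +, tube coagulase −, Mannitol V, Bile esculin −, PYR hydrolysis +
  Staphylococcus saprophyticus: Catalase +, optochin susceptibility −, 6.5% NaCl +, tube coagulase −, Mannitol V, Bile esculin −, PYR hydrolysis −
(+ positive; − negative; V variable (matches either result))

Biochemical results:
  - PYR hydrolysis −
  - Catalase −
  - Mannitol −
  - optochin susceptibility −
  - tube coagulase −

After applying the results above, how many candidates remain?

Mannitol −: excludes Staphylococcus aureus, Enterococcus faecium, Enterococcus faecalis — 7 left.
PYR hydrolysis −: excludes Streptococcus pyogenes, Staphylococcus lugdunensis — 5 left.
optochin susceptibility −: all 5 remaining candidates are consistent.
tube coagulase −: all 5 remaining candidates are consistent.
Catalase −: excludes Staphylococcus epidermidis, Staphylococcus saprophyticus — 3 left.
Still consistent: Streptococcus agalactiae, Streptococcus bovis, Streptococcus mitis.

3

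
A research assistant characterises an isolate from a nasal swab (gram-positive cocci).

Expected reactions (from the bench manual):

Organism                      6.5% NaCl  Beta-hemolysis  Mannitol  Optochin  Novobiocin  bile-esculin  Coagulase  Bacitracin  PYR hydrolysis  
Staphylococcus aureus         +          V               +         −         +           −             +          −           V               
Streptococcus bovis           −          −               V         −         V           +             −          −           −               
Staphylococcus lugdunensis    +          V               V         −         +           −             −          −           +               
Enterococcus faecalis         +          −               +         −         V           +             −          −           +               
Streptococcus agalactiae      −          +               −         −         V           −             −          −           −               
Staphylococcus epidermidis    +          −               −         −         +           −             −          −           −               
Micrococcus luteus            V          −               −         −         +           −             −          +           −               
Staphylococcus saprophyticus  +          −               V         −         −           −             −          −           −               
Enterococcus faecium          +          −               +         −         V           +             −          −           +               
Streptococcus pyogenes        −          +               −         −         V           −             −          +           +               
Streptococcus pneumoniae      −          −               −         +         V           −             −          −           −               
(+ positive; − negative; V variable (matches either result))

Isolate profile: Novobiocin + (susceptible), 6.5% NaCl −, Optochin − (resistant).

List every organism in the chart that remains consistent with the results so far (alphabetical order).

Micrococcus luteus, Streptococcus agalactiae, Streptococcus bovis, Streptococcus pyogenes

Novobiocin +: excludes Staphylococcus saprophyticus — 10 left.
Optochin −: excludes Streptococcus pneumoniae — 9 left.
6.5% NaCl −: excludes 5 organisms — 4 left.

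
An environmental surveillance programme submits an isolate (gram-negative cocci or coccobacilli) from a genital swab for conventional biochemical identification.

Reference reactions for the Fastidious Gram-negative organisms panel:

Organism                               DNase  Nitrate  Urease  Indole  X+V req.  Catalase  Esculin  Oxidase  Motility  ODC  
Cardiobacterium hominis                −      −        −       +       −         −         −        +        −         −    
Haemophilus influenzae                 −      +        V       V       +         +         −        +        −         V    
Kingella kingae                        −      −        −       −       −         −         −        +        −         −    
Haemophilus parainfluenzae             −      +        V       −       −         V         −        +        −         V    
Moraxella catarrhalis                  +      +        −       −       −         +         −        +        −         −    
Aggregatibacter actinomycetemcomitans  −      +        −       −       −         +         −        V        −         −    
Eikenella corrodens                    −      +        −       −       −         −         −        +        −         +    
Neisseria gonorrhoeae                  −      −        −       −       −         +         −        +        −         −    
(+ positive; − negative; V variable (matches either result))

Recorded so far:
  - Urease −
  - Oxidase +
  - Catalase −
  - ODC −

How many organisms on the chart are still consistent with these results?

3

Oxidase +: all 8 remaining candidates are consistent.
Urease −: all 8 remaining candidates are consistent.
ODC −: excludes Eikenella corrodens — 7 left.
Catalase −: excludes Haemophilus influenzae, Moraxella catarrhalis, Aggregatibacter actinomycetemcomitans, Neisseria gonorrhoeae — 3 left.
Still consistent: Cardiobacterium hominis, Haemophilus parainfluenzae, Kingella kingae.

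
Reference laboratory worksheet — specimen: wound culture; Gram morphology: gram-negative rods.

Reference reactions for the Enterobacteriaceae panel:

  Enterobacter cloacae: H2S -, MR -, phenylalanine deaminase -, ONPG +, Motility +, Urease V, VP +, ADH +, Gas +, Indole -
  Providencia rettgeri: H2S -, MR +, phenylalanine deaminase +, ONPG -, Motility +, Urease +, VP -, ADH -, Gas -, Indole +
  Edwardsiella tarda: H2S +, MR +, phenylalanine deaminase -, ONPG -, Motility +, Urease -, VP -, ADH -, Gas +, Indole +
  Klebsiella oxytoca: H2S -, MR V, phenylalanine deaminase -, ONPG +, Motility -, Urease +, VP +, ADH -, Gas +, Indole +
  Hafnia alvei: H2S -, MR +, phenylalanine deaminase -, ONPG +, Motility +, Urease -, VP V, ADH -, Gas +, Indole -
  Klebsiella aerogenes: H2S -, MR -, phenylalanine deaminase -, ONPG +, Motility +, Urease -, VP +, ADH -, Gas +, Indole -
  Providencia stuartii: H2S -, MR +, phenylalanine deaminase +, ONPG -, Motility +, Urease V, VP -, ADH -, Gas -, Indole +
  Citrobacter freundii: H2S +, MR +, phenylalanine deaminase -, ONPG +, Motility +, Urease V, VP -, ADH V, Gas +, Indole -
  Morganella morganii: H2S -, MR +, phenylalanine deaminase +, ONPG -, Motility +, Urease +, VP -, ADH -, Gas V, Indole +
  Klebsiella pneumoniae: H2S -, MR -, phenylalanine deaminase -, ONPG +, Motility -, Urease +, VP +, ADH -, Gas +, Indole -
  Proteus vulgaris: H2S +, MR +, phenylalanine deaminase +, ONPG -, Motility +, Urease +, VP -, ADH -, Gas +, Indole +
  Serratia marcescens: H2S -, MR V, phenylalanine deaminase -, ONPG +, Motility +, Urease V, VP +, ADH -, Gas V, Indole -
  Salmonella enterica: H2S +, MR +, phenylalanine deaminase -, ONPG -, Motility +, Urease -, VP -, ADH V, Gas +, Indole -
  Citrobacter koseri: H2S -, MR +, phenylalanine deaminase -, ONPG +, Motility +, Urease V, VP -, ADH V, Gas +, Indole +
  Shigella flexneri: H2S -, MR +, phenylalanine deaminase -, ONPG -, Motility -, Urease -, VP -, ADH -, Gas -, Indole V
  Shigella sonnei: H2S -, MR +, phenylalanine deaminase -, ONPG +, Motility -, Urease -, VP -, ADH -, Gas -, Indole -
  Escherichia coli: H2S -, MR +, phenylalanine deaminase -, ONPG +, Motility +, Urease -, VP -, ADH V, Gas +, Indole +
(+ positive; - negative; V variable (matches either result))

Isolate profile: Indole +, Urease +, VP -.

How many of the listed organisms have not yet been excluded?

5

VP -: excludes 5 organisms — 12 left.
Urease +: excludes 6 organisms — 6 left.
Indole +: excludes Citrobacter freundii — 5 left.
Still consistent: Citrobacter koseri, Morganella morganii, Proteus vulgaris, Providencia rettgeri, Providencia stuartii.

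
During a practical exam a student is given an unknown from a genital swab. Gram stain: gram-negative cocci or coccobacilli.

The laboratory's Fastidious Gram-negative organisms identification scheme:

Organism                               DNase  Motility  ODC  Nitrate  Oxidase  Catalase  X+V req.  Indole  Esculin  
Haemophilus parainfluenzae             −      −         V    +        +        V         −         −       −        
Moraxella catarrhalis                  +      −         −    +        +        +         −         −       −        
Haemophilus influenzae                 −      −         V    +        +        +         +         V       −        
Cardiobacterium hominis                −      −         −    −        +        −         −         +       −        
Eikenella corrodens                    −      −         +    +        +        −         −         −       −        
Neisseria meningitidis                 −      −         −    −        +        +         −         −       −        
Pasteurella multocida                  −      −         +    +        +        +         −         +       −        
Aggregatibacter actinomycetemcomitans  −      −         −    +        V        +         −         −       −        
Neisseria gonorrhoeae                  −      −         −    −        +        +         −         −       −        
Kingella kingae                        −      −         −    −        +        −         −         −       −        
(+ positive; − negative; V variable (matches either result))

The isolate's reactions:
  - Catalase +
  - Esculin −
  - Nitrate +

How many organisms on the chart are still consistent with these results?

Catalase +: excludes Cardiobacterium hominis, Eikenella corrodens, Kingella kingae — 7 left.
Nitrate +: excludes Neisseria meningitidis, Neisseria gonorrhoeae — 5 left.
Esculin −: all 5 remaining candidates are consistent.
Still consistent: Aggregatibacter actinomycetemcomitans, Haemophilus influenzae, Haemophilus parainfluenzae, Moraxella catarrhalis, Pasteurella multocida.

5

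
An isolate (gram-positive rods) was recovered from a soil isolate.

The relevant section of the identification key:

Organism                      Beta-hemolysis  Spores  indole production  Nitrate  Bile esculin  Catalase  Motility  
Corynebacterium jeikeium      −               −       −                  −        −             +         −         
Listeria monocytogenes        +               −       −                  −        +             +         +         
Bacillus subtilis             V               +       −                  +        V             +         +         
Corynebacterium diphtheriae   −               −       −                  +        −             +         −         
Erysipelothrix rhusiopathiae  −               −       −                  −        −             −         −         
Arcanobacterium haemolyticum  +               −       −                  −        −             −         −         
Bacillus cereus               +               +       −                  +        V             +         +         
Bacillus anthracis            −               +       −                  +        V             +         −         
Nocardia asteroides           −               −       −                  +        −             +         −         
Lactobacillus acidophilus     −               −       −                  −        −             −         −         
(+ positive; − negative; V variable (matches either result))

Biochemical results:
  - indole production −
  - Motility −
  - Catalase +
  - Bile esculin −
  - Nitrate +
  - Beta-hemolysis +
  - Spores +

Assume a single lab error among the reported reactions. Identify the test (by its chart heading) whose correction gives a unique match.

Beta-hemolysis

As reported, no row in the chart matches all 7 reactions.
Reversing Spores → still no organism matches.
Reversing Bile esculin → still no organism matches.
Reversing Nitrate → still no organism matches.
Reversing Beta-hemolysis (to −) → unique match: Bacillus anthracis.
Reversing Motility → 2 organisms match (not unique).
Reversing Catalase → still no organism matches.
Reversing indole production → still no organism matches.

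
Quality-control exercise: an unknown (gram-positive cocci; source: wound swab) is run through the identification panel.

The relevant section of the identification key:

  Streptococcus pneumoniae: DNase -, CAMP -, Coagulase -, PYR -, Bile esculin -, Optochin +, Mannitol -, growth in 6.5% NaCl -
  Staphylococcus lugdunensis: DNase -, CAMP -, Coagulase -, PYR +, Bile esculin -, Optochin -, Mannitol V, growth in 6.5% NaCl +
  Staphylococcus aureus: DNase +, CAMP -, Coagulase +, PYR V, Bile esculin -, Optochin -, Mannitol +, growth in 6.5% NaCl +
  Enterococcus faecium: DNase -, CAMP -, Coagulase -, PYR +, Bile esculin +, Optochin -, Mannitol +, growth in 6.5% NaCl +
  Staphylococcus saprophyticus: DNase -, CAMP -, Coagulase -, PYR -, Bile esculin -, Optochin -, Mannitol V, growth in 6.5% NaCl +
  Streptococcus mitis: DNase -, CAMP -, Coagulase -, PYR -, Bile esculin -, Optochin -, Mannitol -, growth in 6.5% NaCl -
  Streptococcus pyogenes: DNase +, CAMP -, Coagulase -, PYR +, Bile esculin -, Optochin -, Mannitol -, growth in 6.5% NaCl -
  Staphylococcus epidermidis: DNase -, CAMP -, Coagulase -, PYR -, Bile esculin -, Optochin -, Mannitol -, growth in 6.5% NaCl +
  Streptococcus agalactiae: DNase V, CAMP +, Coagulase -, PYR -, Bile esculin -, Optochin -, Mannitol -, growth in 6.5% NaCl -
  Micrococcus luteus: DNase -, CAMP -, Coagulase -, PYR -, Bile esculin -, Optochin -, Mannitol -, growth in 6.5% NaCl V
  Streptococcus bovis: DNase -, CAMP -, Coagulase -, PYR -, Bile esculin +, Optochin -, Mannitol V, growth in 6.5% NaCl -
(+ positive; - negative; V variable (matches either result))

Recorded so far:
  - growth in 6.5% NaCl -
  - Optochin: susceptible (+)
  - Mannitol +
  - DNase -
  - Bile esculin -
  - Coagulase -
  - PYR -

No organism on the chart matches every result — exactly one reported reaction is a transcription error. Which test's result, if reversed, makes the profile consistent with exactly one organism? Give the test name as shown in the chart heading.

As reported, no row in the chart matches all 7 reactions.
Reversing Optochin → still no organism matches.
Reversing growth in 6.5% NaCl → still no organism matches.
Reversing DNase → still no organism matches.
Reversing Coagulase → still no organism matches.
Reversing Mannitol (to -) → unique match: Streptococcus pneumoniae.
Reversing Bile esculin → still no organism matches.
Reversing PYR → still no organism matches.

Mannitol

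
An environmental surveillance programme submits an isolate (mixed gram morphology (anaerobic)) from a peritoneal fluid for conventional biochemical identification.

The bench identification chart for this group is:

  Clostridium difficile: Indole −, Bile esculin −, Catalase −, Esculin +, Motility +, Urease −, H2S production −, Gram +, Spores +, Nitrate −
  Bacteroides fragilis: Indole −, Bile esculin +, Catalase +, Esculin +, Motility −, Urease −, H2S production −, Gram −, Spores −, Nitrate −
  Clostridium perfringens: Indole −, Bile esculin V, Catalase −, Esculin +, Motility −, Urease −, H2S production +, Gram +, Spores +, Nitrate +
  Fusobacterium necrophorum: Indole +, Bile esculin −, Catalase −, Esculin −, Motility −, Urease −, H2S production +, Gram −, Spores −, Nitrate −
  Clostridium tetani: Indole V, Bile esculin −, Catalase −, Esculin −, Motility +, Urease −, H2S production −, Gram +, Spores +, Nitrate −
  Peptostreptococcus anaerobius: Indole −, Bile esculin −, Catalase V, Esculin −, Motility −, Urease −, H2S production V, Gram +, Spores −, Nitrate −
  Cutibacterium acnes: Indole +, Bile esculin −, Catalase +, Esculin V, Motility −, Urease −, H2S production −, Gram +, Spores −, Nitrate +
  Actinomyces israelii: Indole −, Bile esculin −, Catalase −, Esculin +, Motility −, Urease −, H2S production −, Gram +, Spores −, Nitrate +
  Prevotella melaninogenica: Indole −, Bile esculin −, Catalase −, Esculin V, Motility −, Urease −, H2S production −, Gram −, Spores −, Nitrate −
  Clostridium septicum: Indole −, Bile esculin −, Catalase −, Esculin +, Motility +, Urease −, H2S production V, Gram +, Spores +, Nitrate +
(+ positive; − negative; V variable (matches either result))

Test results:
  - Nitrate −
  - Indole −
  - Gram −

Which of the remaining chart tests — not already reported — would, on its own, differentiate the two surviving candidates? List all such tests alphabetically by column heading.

Nitrate −: excludes Clostridium perfringens, Cutibacterium acnes, Actinomyces israelii, Clostridium septicum — 6 left.
Gram −: excludes Clostridium difficile, Clostridium tetani, Peptostreptococcus anaerobius — 3 left.
Indole −: excludes Fusobacterium necrophorum — 2 left.
Two candidates remain: Bacteroides fragilis and Prevotella melaninogenica.
  Bile esculin: Bacteroides fragilis +, Prevotella melaninogenica − — discriminates.
  Catalase: Bacteroides fragilis +, Prevotella melaninogenica − — discriminates.
  Esculin: + vs V — variable for at least one, does not separate.
  Motility: − vs − — same for both, does not separate.
  Urease: − vs − — same for both, does not separate.
  H2S production: − vs − — same for both, does not separate.
  Spores: − vs − — same for both, does not separate.

Bile esculin, Catalase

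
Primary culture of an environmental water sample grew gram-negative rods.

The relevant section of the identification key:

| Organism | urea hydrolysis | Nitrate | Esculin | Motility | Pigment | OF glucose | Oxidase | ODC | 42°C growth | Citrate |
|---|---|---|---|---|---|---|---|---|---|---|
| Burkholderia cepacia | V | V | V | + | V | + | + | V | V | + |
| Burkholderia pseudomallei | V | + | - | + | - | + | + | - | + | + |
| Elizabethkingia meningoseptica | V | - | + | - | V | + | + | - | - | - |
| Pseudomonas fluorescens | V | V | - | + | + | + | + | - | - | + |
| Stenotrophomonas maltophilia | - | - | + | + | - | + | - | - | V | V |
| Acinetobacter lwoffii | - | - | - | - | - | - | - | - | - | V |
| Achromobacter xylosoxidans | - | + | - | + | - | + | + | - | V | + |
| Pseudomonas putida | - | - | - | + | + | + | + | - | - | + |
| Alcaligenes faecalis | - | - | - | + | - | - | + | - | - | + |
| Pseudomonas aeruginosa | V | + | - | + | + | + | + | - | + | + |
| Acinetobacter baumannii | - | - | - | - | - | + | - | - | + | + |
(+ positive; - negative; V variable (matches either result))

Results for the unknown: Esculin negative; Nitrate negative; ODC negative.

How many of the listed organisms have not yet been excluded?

6

Nitrate -: excludes Burkholderia pseudomallei, Achromobacter xylosoxidans, Pseudomonas aeruginosa — 8 left.
ODC -: all 8 remaining candidates are consistent.
Esculin -: excludes Elizabethkingia meningoseptica, Stenotrophomonas maltophilia — 6 left.
Still consistent: Acinetobacter baumannii, Acinetobacter lwoffii, Alcaligenes faecalis, Burkholderia cepacia, Pseudomonas fluorescens, Pseudomonas putida.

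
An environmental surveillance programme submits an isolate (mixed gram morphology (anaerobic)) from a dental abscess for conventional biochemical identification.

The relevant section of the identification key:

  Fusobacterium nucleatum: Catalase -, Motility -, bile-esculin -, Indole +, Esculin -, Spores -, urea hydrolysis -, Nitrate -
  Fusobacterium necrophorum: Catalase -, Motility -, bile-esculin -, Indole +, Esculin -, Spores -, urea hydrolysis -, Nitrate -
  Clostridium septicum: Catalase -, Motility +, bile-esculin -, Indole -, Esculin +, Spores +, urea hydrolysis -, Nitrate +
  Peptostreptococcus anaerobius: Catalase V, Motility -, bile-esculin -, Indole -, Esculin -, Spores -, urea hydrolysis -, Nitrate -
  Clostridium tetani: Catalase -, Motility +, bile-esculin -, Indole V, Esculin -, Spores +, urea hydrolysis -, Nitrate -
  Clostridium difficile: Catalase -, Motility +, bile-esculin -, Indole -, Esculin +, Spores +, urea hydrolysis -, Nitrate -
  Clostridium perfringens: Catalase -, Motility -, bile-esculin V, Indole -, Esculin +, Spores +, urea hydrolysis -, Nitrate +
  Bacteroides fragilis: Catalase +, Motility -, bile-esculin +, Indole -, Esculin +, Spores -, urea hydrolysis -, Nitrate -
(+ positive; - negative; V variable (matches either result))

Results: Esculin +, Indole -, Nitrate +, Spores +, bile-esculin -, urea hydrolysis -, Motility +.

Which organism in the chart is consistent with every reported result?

Clostridium septicum

Spores +: excludes Fusobacterium nucleatum, Fusobacterium necrophorum, Peptostreptococcus anaerobius, Bacteroides fragilis — 4 left.
urea hydrolysis -: all 4 remaining candidates are consistent.
Motility +: excludes Clostridium perfringens — 3 left.
Nitrate +: excludes Clostridium tetani, Clostridium difficile — 1 left.
Esculin +: the one remaining candidate is consistent.
Indole -: the one remaining candidate is consistent.
bile-esculin -: the one remaining candidate is consistent.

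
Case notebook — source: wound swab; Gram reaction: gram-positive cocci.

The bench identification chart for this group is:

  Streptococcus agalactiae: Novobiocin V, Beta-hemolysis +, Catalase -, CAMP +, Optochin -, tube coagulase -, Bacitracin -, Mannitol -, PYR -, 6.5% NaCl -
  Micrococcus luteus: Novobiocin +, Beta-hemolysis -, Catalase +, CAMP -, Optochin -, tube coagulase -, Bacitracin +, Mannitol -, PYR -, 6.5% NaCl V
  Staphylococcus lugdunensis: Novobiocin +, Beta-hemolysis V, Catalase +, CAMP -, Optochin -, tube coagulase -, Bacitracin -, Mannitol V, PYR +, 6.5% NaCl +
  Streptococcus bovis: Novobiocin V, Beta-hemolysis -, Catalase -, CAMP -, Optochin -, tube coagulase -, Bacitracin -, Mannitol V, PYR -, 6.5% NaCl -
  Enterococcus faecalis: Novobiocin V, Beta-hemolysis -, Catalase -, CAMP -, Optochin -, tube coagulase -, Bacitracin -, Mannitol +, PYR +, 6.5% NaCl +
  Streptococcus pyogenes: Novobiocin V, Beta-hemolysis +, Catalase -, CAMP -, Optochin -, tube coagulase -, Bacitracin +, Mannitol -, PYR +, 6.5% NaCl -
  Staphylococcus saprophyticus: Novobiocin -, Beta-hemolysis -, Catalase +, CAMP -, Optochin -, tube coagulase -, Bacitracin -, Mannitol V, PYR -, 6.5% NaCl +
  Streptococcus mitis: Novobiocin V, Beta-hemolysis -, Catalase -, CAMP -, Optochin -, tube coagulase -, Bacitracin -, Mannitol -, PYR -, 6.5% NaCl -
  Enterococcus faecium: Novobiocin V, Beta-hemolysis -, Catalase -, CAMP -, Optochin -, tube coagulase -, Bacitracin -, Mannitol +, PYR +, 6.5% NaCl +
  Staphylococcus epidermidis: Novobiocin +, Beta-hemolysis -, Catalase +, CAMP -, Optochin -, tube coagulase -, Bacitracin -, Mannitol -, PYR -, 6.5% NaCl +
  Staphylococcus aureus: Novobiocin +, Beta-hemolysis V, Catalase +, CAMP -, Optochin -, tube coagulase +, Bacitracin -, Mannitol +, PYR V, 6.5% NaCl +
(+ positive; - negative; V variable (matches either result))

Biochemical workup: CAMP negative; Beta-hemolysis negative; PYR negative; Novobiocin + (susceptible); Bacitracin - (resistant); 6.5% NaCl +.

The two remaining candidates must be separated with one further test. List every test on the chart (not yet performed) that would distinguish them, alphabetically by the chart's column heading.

CAMP -: excludes Streptococcus agalactiae — 10 left.
PYR -: excludes Staphylococcus lugdunensis, Enterococcus faecalis, Streptococcus pyogenes, Enterococcus faecium — 6 left.
Novobiocin +: excludes Staphylococcus saprophyticus — 5 left.
Beta-hemolysis -: all 5 remaining candidates are consistent.
Bacitracin -: excludes Micrococcus luteus — 4 left.
6.5% NaCl +: excludes Streptococcus bovis, Streptococcus mitis — 2 left.
Two candidates remain: Staphylococcus aureus and Staphylococcus epidermidis.
  Catalase: + vs + — same for both, does not separate.
  Optochin: - vs - — same for both, does not separate.
  tube coagulase: Staphylococcus aureus +, Staphylococcus epidermidis - — discriminates.
  Mannitol: Staphylococcus aureus +, Staphylococcus epidermidis - — discriminates.

Mannitol, tube coagulase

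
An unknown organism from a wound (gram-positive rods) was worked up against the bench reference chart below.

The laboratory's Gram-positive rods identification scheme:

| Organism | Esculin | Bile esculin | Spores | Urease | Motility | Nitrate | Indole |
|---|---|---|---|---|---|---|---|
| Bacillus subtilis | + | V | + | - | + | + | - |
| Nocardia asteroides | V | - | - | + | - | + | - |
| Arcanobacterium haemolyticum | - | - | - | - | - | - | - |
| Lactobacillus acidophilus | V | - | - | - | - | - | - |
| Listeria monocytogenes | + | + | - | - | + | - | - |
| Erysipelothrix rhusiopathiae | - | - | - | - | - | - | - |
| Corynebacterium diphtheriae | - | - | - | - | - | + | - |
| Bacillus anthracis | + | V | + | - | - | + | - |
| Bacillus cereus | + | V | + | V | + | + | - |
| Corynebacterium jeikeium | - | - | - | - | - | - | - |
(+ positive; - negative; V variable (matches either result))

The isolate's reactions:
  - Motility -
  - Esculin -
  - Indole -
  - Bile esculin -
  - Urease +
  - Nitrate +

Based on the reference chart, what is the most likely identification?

Nocardia asteroides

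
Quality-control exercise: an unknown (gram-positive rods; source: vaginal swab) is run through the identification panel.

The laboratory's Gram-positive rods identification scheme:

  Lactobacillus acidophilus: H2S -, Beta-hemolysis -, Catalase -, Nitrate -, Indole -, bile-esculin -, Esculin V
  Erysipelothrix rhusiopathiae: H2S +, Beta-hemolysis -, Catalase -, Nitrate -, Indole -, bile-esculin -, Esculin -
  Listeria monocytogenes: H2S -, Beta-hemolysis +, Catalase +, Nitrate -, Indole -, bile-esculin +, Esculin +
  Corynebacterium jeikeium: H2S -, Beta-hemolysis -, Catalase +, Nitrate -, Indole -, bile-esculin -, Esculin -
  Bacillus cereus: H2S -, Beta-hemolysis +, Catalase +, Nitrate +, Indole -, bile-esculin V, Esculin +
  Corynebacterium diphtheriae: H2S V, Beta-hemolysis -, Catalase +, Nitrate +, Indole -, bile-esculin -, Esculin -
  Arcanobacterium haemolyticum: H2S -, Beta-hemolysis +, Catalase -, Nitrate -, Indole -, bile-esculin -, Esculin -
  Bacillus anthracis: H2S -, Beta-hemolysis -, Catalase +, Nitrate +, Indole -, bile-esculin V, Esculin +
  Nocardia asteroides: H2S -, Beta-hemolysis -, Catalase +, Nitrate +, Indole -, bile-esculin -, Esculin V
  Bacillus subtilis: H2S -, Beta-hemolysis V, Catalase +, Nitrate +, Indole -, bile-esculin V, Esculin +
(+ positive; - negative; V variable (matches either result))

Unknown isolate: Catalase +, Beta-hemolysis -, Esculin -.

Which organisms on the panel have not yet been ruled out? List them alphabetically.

Corynebacterium diphtheriae, Corynebacterium jeikeium, Nocardia asteroides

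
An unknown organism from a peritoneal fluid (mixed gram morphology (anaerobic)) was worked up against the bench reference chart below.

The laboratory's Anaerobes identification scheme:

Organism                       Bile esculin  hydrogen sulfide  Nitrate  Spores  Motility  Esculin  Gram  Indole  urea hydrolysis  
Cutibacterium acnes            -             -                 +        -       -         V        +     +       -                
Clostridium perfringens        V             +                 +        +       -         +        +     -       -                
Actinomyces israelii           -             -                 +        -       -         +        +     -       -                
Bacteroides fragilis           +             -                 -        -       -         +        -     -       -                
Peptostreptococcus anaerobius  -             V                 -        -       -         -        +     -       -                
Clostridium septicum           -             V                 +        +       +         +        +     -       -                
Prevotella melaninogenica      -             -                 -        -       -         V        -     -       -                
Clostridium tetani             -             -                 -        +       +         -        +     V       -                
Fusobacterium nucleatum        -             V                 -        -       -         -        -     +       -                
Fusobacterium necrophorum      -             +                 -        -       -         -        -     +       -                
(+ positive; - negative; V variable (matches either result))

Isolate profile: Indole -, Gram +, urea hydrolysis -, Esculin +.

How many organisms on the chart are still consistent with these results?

Indole -: excludes Cutibacterium acnes, Fusobacterium nucleatum, Fusobacterium necrophorum — 7 left.
Esculin +: excludes Peptostreptococcus anaerobius, Clostridium tetani — 5 left.
urea hydrolysis -: all 5 remaining candidates are consistent.
Gram +: excludes Bacteroides fragilis, Prevotella melaninogenica — 3 left.
Still consistent: Actinomyces israelii, Clostridium perfringens, Clostridium septicum.

3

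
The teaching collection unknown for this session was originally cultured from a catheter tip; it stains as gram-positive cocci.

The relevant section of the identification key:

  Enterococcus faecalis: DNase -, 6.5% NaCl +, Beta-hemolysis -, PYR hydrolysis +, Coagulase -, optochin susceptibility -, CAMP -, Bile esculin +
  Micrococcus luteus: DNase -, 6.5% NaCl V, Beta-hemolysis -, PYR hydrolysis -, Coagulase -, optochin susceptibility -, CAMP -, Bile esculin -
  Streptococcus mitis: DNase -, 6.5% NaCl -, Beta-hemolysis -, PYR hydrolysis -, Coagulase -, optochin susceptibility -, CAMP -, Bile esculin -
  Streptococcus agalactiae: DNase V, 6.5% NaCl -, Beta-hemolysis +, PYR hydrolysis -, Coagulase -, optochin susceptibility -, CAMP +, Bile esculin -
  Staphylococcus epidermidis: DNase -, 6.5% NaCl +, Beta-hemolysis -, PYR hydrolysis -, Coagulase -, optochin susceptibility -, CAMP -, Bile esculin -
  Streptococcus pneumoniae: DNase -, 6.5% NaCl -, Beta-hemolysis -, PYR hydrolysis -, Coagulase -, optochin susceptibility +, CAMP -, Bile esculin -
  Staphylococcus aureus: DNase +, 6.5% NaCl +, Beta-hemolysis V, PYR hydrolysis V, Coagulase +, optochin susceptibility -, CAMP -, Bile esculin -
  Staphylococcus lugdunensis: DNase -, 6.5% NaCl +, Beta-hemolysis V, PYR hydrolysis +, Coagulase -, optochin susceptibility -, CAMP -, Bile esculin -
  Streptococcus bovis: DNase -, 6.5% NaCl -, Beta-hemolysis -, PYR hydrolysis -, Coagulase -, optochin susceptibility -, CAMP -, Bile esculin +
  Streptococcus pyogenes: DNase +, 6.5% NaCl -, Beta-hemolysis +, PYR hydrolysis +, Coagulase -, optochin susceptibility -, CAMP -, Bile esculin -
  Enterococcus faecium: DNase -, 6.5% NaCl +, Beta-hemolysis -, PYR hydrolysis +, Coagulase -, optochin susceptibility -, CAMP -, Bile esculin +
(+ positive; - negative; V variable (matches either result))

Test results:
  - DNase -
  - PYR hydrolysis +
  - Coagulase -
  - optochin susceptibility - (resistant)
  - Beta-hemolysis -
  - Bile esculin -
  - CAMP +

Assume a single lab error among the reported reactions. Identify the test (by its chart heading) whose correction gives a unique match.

As reported, no row in the chart matches all 7 reactions.
Reversing PYR hydrolysis → still no organism matches.
Reversing optochin susceptibility → still no organism matches.
Reversing CAMP (to -) → unique match: Staphylococcus lugdunensis.
Reversing Bile esculin → still no organism matches.
Reversing DNase → still no organism matches.
Reversing Coagulase → still no organism matches.
Reversing Beta-hemolysis → still no organism matches.

CAMP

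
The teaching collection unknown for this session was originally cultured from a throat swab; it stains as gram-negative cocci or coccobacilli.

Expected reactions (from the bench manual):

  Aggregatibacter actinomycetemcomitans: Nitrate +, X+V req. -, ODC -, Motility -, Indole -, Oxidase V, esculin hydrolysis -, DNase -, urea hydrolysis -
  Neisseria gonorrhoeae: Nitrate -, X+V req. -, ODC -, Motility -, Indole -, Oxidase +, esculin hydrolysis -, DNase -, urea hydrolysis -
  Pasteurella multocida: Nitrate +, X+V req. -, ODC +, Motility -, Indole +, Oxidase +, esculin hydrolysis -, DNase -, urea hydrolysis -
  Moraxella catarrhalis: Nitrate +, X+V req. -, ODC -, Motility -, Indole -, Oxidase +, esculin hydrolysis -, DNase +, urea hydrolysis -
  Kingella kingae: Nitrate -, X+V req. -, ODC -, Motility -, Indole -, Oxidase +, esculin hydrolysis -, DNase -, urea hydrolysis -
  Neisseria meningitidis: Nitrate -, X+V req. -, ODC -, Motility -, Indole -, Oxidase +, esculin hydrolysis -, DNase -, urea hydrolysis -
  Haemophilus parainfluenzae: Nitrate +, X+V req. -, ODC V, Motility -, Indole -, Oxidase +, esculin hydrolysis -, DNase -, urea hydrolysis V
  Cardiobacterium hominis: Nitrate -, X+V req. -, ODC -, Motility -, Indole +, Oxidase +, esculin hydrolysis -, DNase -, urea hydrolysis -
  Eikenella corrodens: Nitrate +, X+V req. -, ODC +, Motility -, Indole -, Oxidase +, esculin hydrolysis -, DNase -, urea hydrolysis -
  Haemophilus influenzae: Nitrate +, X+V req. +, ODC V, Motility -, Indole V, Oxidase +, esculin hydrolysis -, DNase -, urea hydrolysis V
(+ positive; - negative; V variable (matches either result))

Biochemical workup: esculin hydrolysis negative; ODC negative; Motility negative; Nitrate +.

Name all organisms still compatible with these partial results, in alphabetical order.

Aggregatibacter actinomycetemcomitans, Haemophilus influenzae, Haemophilus parainfluenzae, Moraxella catarrhalis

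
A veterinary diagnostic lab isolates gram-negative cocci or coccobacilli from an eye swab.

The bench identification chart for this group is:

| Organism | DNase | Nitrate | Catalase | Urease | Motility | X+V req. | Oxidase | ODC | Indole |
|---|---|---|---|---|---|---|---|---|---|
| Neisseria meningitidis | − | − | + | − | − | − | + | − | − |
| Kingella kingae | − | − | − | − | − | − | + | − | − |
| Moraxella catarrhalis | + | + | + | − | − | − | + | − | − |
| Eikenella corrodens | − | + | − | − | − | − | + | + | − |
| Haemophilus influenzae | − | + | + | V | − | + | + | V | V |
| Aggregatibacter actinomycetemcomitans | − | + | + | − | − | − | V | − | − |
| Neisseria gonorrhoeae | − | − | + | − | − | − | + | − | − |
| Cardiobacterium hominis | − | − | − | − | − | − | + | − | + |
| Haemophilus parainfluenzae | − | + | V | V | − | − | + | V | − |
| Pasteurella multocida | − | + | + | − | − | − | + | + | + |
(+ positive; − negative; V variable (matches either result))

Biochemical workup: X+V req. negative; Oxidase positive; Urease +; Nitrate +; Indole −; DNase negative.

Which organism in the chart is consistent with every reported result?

Oxidase +: all 10 remaining candidates are consistent.
Nitrate +: excludes Neisseria meningitidis, Kingella kingae, Neisseria gonorrhoeae, Cardiobacterium hominis — 6 left.
DNase −: excludes Moraxella catarrhalis — 5 left.
X+V req. −: excludes Haemophilus influenzae — 4 left.
Indole −: excludes Pasteurella multocida — 3 left.
Urease +: excludes Eikenella corrodens, Aggregatibacter actinomycetemcomitans — 1 left.

Haemophilus parainfluenzae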